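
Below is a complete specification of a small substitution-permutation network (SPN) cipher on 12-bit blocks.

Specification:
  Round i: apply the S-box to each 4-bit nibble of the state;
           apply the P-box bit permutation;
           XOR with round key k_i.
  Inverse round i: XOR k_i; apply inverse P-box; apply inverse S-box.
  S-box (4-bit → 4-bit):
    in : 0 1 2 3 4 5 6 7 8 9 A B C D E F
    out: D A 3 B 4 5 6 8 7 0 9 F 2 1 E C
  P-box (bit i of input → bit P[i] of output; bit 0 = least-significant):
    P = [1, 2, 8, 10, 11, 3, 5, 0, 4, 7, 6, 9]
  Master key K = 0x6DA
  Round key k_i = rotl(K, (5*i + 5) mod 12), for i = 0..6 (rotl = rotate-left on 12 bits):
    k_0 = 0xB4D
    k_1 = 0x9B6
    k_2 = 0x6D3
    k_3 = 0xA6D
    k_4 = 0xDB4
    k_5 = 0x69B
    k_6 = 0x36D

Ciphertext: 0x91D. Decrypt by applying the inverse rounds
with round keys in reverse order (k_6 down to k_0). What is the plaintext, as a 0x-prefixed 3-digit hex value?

s_0 = ciphertext = 0x91D
s_1 = InvRound(s_0, k_6) = 0x059
s_2 = InvRound(s_1, k_5) = 0xE9A
s_3 = InvRound(s_2, k_4) = 0x768
s_4 = InvRound(s_3, k_3) = 0x9AE
s_5 = InvRound(s_4, k_2) = 0x0BE
s_6 = InvRound(s_5, k_1) = 0x924
s_7 = InvRound(s_6, k_0) = 0xFE9

0xFE9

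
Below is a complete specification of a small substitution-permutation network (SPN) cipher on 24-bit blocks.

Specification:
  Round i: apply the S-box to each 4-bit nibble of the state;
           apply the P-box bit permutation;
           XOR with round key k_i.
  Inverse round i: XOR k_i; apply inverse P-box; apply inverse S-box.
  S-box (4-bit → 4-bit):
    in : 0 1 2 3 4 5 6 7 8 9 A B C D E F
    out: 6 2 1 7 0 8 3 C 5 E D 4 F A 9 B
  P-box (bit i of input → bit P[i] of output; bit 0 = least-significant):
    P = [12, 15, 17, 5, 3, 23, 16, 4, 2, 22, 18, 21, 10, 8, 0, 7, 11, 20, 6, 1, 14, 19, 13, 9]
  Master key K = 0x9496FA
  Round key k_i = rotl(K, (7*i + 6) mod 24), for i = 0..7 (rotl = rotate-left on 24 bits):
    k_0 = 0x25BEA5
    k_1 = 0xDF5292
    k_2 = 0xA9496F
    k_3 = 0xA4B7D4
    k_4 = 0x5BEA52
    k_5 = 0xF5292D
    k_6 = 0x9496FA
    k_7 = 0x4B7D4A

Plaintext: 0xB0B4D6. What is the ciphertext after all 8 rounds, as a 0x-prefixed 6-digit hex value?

0xA1E6C2

s_0 = plaintext = 0xB0B4D6
s_1 = Round(s_0, k_0) = 0xB50EF4
s_2 = Round(s_1, k_1) = 0x7F738D
s_3 = Round(s_2, k_2) = 0xFCE3C0
s_4 = Round(s_3, k_3) = 0x7B790A
s_5 = Round(s_4, k_4) = 0xBCD8B3
s_6 = Round(s_5, k_5) = 0xE290EB
s_7 = Round(s_6, k_6) = 0xD2DD63
s_8 = Round(s_7, k_7) = 0xA1E6C2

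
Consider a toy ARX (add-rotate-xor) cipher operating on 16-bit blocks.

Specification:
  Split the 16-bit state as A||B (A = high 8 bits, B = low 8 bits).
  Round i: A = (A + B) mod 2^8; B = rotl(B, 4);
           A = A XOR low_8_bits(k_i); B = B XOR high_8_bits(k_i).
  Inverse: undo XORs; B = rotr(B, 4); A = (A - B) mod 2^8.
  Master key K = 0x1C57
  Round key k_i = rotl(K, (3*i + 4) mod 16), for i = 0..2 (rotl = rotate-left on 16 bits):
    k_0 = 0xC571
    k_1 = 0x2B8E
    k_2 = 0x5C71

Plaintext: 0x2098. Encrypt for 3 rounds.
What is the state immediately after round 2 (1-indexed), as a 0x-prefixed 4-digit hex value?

s_0 = plaintext = 0x2098
s_1 = Round(s_0, k_0) = 0xC94C
s_2 = Round(s_1, k_1) = 0x9BEF
s_3 = Round(s_2, k_2) = 0xFBA2

0x9BEF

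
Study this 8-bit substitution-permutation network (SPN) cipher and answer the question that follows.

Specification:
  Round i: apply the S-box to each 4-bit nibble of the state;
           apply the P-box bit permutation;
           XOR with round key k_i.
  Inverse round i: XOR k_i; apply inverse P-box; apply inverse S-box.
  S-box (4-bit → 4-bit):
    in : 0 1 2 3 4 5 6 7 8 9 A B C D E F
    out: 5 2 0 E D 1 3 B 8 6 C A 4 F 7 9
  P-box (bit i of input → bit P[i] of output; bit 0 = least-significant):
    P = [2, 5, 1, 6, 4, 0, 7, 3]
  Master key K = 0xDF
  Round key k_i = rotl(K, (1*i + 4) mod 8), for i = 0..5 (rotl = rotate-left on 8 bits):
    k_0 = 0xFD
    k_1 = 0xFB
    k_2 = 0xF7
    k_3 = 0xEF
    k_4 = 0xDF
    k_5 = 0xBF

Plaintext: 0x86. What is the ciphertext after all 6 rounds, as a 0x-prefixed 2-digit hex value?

0x78

s_0 = plaintext = 0x86
s_1 = Round(s_0, k_0) = 0xD1
s_2 = Round(s_1, k_1) = 0x42
s_3 = Round(s_2, k_2) = 0x6F
s_4 = Round(s_3, k_3) = 0xBA
s_5 = Round(s_4, k_4) = 0x94
s_6 = Round(s_5, k_5) = 0x78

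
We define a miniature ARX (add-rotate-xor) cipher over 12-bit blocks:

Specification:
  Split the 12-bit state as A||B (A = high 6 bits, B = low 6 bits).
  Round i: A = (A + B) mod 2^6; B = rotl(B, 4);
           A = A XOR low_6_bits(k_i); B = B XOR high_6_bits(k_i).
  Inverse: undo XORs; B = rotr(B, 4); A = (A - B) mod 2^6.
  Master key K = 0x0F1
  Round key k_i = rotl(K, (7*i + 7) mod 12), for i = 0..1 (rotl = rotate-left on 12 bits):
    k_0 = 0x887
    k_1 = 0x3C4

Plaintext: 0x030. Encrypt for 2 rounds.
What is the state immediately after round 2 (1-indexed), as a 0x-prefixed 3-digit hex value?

s_0 = plaintext = 0x030
s_1 = Round(s_0, k_0) = 0xDEE
s_2 = Round(s_1, k_1) = 0x864

0x864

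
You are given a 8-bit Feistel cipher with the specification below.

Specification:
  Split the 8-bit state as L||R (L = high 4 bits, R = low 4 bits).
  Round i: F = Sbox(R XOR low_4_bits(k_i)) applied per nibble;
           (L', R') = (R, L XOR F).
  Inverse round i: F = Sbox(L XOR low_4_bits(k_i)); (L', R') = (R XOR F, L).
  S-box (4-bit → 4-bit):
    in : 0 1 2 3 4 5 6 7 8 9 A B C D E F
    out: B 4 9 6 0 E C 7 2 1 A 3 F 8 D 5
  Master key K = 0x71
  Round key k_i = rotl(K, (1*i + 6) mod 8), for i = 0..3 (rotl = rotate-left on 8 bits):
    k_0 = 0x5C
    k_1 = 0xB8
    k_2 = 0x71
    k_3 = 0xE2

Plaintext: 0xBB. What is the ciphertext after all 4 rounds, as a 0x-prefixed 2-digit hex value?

s_0 = plaintext = 0xBB
s_1 = Round(s_0, k_0) = 0xBC
s_2 = Round(s_1, k_1) = 0xCB
s_3 = Round(s_2, k_2) = 0xB6
s_4 = Round(s_3, k_3) = 0x6B

0x6B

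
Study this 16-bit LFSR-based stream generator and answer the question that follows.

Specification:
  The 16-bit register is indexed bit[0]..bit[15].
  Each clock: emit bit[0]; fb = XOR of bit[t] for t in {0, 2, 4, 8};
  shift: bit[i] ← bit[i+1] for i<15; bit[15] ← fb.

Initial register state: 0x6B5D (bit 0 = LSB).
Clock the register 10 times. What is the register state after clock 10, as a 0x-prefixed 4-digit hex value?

0xD51A

reg_0 = 0x6B5D
clock 1: out=1, reg = 0x35AE
clock 2: out=0, reg = 0x1AD7
clock 3: out=1, reg = 0x8D6B
clock 4: out=1, reg = 0x46B5
clock 5: out=1, reg = 0xA35A
clock 6: out=0, reg = 0x51AD
clock 7: out=1, reg = 0xA8D6
clock 8: out=0, reg = 0x546B
clock 9: out=1, reg = 0xAA35
clock 10: out=1, reg = 0xD51A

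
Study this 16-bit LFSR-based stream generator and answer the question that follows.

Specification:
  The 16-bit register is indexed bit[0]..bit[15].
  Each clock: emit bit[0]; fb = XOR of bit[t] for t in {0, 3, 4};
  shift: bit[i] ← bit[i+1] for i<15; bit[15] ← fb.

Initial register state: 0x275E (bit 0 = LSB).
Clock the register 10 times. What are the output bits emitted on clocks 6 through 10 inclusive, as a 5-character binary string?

reg_0 = 0x275E
clock 1: out=0, reg = 0x13AF
clock 2: out=1, reg = 0x09D7
clock 3: out=1, reg = 0x04EB
clock 4: out=1, reg = 0x0275
clock 5: out=1, reg = 0x013A
clock 6: out=0, reg = 0x009D
clock 7: out=1, reg = 0x804E
clock 8: out=0, reg = 0xC027
clock 9: out=1, reg = 0xE013
clock 10: out=1, reg = 0x7009

01011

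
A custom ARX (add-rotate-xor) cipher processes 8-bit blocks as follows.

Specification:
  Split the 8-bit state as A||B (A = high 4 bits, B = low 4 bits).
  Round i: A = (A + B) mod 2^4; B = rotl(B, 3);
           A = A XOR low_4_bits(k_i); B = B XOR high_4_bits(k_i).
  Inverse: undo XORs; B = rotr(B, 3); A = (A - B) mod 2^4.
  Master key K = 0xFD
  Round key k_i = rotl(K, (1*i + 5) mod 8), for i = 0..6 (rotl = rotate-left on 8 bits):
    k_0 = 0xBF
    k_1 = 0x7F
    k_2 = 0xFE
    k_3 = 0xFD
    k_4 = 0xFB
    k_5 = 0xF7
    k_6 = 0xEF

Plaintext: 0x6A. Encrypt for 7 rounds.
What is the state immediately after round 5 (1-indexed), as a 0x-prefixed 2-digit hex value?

s_0 = plaintext = 0x6A
s_1 = Round(s_0, k_0) = 0xFE
s_2 = Round(s_1, k_1) = 0x20
s_3 = Round(s_2, k_2) = 0xCF
s_4 = Round(s_3, k_3) = 0x60
s_5 = Round(s_4, k_4) = 0xDF
s_6 = Round(s_5, k_5) = 0xB0
s_7 = Round(s_6, k_6) = 0x4E

0xDF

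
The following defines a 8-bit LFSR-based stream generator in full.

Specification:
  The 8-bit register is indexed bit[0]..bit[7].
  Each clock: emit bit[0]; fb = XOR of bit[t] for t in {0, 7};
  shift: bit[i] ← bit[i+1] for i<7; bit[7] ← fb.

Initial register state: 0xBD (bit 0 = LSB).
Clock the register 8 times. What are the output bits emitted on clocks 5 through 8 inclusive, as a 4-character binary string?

1101

reg_0 = 0xBD
clock 1: out=1, reg = 0x5E
clock 2: out=0, reg = 0x2F
clock 3: out=1, reg = 0x97
clock 4: out=1, reg = 0x4B
clock 5: out=1, reg = 0xA5
clock 6: out=1, reg = 0x52
clock 7: out=0, reg = 0x29
clock 8: out=1, reg = 0x94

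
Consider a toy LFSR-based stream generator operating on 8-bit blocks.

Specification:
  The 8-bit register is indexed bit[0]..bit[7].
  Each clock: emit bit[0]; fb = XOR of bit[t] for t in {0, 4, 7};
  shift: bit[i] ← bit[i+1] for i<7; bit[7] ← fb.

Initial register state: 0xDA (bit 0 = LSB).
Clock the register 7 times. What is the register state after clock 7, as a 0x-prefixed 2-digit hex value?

reg_0 = 0xDA
clock 1: out=0, reg = 0x6D
clock 2: out=1, reg = 0xB6
clock 3: out=0, reg = 0x5B
clock 4: out=1, reg = 0x2D
clock 5: out=1, reg = 0x96
clock 6: out=0, reg = 0x4B
clock 7: out=1, reg = 0xA5

0xA5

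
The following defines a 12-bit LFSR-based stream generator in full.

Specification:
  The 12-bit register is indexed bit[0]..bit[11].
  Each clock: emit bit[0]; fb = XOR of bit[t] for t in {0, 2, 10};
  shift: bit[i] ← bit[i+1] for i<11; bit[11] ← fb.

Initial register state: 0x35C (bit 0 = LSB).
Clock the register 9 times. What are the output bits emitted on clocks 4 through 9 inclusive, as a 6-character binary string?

reg_0 = 0x35C
clock 1: out=0, reg = 0x9AE
clock 2: out=0, reg = 0xCD7
clock 3: out=1, reg = 0xE6B
clock 4: out=1, reg = 0x735
clock 5: out=1, reg = 0xB9A
clock 6: out=0, reg = 0x5CD
clock 7: out=1, reg = 0xAE6
clock 8: out=0, reg = 0xD73
clock 9: out=1, reg = 0x6B9

110101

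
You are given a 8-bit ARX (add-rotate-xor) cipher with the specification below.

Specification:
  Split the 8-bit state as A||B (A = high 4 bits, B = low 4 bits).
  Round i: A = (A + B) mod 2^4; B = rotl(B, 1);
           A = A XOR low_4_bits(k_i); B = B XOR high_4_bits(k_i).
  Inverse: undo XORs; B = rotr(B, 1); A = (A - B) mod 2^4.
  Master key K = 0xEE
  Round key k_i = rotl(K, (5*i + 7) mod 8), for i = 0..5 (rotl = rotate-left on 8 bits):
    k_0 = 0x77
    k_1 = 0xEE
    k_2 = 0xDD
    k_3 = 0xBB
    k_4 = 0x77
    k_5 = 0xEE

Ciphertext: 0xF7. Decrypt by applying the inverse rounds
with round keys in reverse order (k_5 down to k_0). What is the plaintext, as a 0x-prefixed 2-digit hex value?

0x5D

s_0 = ciphertext = 0xF7
s_1 = InvRound(s_0, k_5) = 0x5C
s_2 = InvRound(s_1, k_4) = 0x5D
s_3 = InvRound(s_2, k_3) = 0xB3
s_4 = InvRound(s_3, k_2) = 0xF7
s_5 = InvRound(s_4, k_1) = 0x5C
s_6 = InvRound(s_5, k_0) = 0x5D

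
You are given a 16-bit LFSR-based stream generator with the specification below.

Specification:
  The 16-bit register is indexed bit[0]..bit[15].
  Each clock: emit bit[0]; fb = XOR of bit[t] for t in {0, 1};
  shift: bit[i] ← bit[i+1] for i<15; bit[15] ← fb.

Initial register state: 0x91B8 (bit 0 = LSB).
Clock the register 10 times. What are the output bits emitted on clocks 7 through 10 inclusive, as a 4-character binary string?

reg_0 = 0x91B8
clock 1: out=0, reg = 0x48DC
clock 2: out=0, reg = 0x246E
clock 3: out=0, reg = 0x9237
clock 4: out=1, reg = 0x491B
clock 5: out=1, reg = 0x248D
clock 6: out=1, reg = 0x9246
clock 7: out=0, reg = 0xC923
clock 8: out=1, reg = 0x6491
clock 9: out=1, reg = 0xB248
clock 10: out=0, reg = 0x5924

0110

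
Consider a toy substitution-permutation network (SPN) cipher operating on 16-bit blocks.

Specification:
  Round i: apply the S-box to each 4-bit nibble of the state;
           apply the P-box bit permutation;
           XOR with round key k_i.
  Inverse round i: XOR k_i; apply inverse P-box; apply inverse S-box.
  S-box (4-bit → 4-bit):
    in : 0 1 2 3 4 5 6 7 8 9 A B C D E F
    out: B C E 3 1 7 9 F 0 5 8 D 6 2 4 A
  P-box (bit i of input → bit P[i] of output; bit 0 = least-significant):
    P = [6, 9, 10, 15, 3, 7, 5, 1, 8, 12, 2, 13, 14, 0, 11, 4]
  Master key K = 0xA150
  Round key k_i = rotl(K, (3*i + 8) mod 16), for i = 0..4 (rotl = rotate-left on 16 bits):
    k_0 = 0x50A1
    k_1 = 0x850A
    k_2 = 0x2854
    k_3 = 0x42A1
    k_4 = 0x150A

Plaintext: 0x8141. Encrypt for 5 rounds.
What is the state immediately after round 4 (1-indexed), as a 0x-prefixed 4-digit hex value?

s_0 = plaintext = 0x8141
s_1 = Round(s_0, k_0) = 0xF4AD
s_2 = Round(s_1, k_1) = 0x8619
s_3 = Round(s_2, k_2) = 0x0D36
s_4 = Round(s_3, k_3) = 0x9278
s_5 = Round(s_4, k_4) = 0x6DA4

0x9278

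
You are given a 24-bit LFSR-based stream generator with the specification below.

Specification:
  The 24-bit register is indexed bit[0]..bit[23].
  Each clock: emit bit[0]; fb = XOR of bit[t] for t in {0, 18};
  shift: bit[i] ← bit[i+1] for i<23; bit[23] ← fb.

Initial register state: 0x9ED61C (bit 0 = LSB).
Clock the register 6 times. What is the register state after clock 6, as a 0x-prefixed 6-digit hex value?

reg_0 = 0x9ED61C
clock 1: out=0, reg = 0xCF6B0E
clock 2: out=0, reg = 0xE7B587
clock 3: out=1, reg = 0x73DAC3
clock 4: out=1, reg = 0xB9ED61
clock 5: out=1, reg = 0xDCF6B0
clock 6: out=0, reg = 0xEE7B58

0xEE7B58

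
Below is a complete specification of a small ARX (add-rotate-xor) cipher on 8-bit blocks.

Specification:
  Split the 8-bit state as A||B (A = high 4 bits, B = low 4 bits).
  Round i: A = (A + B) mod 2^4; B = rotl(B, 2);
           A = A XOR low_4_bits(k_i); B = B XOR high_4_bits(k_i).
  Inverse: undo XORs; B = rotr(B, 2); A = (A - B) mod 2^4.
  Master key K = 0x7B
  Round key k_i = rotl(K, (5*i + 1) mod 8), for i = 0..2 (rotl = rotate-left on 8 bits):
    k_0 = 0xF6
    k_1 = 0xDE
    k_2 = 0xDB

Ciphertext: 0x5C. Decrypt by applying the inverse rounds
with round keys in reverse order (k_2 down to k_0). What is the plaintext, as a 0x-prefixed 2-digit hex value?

0x26

s_0 = ciphertext = 0x5C
s_1 = InvRound(s_0, k_2) = 0xA4
s_2 = InvRound(s_1, k_1) = 0xE6
s_3 = InvRound(s_2, k_0) = 0x26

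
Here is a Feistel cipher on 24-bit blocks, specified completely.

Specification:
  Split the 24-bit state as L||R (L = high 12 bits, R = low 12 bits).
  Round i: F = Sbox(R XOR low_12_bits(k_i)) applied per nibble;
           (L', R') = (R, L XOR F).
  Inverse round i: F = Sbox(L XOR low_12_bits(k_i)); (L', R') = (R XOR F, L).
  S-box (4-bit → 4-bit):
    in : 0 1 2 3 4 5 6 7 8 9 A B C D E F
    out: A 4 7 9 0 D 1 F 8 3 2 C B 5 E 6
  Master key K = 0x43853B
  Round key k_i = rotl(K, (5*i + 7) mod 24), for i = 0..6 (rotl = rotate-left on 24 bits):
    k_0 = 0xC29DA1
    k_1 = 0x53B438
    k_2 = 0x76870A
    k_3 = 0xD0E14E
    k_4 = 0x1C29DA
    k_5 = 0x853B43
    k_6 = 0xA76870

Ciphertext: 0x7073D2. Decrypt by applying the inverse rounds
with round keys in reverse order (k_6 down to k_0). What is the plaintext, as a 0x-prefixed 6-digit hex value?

0xB27363

s_0 = ciphertext = 0x7073D2
s_1 = InvRound(s_0, k_6) = 0x52D707
s_2 = InvRound(s_1, k_5) = 0x91952D
s_3 = InvRound(s_2, k_4) = 0xF94919
s_4 = InvRound(s_3, k_3) = 0x74BF94
s_5 = InvRound(s_4, k_2) = 0x59074B
s_6 = InvRound(s_5, k_1) = 0x363590
s_7 = InvRound(s_6, k_0) = 0xB27363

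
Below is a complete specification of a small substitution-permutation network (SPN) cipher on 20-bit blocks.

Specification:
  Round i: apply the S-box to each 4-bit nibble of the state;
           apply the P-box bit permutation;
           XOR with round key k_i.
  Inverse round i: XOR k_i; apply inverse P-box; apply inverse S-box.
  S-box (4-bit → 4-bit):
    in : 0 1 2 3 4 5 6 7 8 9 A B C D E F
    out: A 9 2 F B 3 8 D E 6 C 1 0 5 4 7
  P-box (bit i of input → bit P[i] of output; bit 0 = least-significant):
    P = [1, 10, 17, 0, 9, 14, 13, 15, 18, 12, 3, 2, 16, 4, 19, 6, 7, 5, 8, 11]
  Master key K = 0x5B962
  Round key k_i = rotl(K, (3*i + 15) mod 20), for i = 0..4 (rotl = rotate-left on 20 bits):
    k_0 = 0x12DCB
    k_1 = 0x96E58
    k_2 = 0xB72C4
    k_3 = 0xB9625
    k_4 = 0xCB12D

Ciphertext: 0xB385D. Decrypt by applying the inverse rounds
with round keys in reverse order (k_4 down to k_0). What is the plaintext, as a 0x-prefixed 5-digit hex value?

0xC4B46

s_0 = ciphertext = 0xB385D
s_1 = InvRound(s_0, k_4) = 0x84B6E
s_2 = InvRound(s_1, k_3) = 0xA1903
s_3 = InvRound(s_2, k_2) = 0x716F1
s_4 = InvRound(s_3, k_1) = 0x4EF9A
s_5 = InvRound(s_4, k_0) = 0xC4B46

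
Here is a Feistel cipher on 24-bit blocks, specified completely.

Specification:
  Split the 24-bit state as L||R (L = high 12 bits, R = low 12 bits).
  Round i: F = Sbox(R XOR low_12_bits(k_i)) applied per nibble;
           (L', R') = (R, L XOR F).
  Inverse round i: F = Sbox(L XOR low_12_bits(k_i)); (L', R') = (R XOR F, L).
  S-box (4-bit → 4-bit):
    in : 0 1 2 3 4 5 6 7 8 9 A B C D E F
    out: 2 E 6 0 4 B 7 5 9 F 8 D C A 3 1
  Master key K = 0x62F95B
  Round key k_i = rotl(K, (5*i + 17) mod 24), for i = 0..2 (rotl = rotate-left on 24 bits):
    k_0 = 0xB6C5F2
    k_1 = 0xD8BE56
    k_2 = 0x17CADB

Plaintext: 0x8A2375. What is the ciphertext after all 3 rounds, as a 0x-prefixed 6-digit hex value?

s_0 = plaintext = 0x8A2375
s_1 = Round(s_0, k_0) = 0x375F37
s_2 = Round(s_1, k_1) = 0xF37D0B
s_3 = Round(s_2, k_2) = 0xD0BA95

0xD0BA95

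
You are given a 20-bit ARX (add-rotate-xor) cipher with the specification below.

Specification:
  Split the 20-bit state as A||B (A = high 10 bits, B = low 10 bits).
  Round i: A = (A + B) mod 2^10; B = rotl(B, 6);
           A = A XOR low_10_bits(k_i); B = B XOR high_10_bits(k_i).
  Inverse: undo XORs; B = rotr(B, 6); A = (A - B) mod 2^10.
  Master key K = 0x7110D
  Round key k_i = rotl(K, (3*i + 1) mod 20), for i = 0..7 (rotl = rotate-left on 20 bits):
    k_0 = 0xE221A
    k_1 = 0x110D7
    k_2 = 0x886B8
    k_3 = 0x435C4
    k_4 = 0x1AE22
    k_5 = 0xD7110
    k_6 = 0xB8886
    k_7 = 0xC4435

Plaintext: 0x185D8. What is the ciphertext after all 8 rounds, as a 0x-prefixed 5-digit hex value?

s_0 = plaintext = 0x185D8
s_1 = Round(s_0, k_0) = 0x08D95
s_2 = Round(s_1, k_1) = 0x5BD1D
s_3 = Round(s_2, k_2) = 0x0D170
s_4 = Round(s_3, k_3) = 0x1811A
s_5 = Round(s_4, k_4) = 0xD62FA
s_6 = Round(s_5, k_5) = 0xD09F3
s_7 = Round(s_6, k_6) = 0x6CE3D
s_8 = Round(s_7, k_7) = 0xF1472

0xF1472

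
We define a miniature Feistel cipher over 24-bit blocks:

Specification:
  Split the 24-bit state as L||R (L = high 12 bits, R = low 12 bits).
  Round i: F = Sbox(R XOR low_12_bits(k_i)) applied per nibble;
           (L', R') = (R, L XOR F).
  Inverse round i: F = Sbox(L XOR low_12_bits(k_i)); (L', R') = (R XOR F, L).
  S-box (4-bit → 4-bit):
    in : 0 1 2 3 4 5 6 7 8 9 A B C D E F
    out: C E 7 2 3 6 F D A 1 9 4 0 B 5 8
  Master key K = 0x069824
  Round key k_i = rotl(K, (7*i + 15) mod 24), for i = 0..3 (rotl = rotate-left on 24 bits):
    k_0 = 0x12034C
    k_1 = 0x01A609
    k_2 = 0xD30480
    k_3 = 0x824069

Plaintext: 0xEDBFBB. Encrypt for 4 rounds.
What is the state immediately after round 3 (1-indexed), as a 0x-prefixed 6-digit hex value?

0x5D3034

s_0 = plaintext = 0xEDBFBB
s_1 = Round(s_0, k_0) = 0xFBBE56
s_2 = Round(s_1, k_1) = 0xE565D3
s_3 = Round(s_2, k_2) = 0x5D3034
s_4 = Round(s_3, k_3) = 0x0349B8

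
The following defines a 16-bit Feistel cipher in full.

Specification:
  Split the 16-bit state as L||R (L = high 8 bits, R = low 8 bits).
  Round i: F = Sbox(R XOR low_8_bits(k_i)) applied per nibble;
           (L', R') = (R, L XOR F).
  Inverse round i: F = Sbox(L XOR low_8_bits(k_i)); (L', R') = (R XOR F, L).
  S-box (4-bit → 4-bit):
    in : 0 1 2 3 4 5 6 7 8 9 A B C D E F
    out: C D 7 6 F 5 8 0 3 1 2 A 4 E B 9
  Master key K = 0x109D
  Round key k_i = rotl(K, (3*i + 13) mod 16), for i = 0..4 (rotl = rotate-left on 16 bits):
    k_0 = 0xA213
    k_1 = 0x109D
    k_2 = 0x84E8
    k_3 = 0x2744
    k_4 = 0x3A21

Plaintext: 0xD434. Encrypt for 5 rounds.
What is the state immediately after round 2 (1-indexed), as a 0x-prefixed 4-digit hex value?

0xA455

s_0 = plaintext = 0xD434
s_1 = Round(s_0, k_0) = 0x34A4
s_2 = Round(s_1, k_1) = 0xA455
s_3 = Round(s_2, k_2) = 0x550A
s_4 = Round(s_3, k_3) = 0x0AAE
s_5 = Round(s_4, k_4) = 0xAE33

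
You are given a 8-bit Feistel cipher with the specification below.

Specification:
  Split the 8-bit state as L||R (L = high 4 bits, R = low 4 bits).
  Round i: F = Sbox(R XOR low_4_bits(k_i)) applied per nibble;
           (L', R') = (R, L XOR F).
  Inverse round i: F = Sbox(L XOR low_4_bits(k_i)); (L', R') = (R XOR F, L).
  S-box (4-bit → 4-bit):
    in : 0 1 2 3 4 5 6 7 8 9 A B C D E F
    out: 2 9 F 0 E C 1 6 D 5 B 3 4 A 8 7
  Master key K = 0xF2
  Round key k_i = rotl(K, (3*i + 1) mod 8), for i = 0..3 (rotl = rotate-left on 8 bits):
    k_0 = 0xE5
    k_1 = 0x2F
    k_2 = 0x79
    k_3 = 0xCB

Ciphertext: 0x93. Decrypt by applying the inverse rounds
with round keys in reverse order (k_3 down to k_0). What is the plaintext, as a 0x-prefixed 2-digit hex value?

0xA7

s_0 = ciphertext = 0x93
s_1 = InvRound(s_0, k_3) = 0xC9
s_2 = InvRound(s_1, k_2) = 0x5C
s_3 = InvRound(s_2, k_1) = 0x75
s_4 = InvRound(s_3, k_0) = 0xA7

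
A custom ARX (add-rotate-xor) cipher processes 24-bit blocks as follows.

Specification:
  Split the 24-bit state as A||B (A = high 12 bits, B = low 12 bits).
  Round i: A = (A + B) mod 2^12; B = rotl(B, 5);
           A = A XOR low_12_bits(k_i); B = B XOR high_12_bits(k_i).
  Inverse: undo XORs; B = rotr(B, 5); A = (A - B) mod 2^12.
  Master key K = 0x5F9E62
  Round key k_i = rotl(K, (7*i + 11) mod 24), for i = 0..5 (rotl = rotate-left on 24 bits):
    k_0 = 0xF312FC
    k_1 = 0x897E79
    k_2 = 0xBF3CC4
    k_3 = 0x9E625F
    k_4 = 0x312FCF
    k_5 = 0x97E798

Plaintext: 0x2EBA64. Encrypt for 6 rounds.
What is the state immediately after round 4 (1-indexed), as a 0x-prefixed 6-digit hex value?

0x1DF49D

s_0 = plaintext = 0x2EBA64
s_1 = Round(s_0, k_0) = 0xFB33A5
s_2 = Round(s_1, k_1) = 0xD21C30
s_3 = Round(s_2, k_2) = 0x595DEB
s_4 = Round(s_3, k_3) = 0x1DF49D
s_5 = Round(s_4, k_4) = 0x9B30BB
s_6 = Round(s_5, k_5) = 0xDF6E1F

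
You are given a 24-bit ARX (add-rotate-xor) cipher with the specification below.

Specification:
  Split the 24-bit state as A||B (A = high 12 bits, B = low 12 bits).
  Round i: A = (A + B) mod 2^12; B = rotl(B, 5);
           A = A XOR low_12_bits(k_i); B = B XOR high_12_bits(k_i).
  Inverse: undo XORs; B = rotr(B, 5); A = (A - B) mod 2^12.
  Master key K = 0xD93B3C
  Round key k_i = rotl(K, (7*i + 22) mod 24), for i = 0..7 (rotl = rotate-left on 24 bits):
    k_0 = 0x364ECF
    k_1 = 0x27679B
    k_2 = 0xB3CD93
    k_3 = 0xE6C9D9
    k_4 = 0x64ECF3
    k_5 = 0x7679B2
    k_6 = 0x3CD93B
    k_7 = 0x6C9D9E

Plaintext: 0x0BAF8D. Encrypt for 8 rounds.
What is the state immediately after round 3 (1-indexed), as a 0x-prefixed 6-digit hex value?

s_0 = plaintext = 0x0BAF8D
s_1 = Round(s_0, k_0) = 0xE882DB
s_2 = Round(s_1, k_1) = 0x6F8913
s_3 = Round(s_2, k_2) = 0xD9894E
s_4 = Round(s_3, k_3) = 0xF3F7BE
s_5 = Round(s_4, k_4) = 0xA0E181
s_6 = Round(s_5, k_5) = 0x23D744
s_7 = Round(s_6, k_6) = 0x0BAB43
s_8 = Round(s_7, k_7) = 0x663EBF

0xD9894E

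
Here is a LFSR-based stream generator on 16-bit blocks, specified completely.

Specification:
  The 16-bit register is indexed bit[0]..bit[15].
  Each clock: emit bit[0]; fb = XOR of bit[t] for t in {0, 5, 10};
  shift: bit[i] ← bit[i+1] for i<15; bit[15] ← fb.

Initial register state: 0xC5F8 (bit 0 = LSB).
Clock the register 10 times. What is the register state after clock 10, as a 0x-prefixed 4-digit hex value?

0x99B1

reg_0 = 0xC5F8
clock 1: out=0, reg = 0x62FC
clock 2: out=0, reg = 0xB17E
clock 3: out=0, reg = 0xD8BF
clock 4: out=1, reg = 0x6C5F
clock 5: out=1, reg = 0x362F
clock 6: out=1, reg = 0x9B17
clock 7: out=1, reg = 0xCD8B
clock 8: out=1, reg = 0x66C5
clock 9: out=1, reg = 0x3362
clock 10: out=0, reg = 0x99B1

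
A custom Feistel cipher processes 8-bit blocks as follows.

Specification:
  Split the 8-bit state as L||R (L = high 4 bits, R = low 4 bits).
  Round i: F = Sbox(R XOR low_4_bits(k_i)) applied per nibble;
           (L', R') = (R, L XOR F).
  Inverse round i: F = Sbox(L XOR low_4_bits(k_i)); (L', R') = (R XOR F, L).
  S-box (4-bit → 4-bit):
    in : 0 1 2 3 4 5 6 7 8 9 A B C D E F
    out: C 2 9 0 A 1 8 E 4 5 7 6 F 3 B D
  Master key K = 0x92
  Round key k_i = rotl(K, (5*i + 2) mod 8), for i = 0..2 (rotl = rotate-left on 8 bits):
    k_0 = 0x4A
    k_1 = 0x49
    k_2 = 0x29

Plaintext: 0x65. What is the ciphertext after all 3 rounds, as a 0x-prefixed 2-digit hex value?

0xCA

s_0 = plaintext = 0x65
s_1 = Round(s_0, k_0) = 0x5B
s_2 = Round(s_1, k_1) = 0xBC
s_3 = Round(s_2, k_2) = 0xCA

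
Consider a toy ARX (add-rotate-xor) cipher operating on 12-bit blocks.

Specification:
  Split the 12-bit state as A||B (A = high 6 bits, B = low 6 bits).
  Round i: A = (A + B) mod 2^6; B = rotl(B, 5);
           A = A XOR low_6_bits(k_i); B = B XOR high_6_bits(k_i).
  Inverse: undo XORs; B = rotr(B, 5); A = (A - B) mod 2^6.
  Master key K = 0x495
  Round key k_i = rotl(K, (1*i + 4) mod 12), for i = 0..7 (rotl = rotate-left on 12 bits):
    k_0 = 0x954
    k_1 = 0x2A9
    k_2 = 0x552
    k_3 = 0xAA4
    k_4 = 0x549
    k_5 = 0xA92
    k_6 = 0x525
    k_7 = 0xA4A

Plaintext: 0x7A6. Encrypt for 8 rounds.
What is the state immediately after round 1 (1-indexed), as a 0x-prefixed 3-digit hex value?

0x436

s_0 = plaintext = 0x7A6
s_1 = Round(s_0, k_0) = 0x436
s_2 = Round(s_1, k_1) = 0xBD1
s_3 = Round(s_2, k_2) = 0x4BD
s_4 = Round(s_3, k_3) = 0xAD4
s_5 = Round(s_4, k_4) = 0xD9F
s_6 = Round(s_5, k_5) = 0x1C5
s_7 = Round(s_6, k_6) = 0xA76
s_8 = Round(s_7, k_7) = 0x572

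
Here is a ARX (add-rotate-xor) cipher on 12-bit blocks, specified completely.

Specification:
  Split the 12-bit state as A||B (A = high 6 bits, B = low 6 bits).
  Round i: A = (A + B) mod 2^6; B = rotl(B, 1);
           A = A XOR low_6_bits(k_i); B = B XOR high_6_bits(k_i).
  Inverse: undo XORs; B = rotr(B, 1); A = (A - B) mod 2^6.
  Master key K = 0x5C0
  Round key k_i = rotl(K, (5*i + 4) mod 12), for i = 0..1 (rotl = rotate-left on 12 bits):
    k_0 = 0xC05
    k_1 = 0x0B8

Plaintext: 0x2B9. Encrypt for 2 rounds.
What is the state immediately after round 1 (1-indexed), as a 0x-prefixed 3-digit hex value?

0x183

s_0 = plaintext = 0x2B9
s_1 = Round(s_0, k_0) = 0x183
s_2 = Round(s_1, k_1) = 0xC44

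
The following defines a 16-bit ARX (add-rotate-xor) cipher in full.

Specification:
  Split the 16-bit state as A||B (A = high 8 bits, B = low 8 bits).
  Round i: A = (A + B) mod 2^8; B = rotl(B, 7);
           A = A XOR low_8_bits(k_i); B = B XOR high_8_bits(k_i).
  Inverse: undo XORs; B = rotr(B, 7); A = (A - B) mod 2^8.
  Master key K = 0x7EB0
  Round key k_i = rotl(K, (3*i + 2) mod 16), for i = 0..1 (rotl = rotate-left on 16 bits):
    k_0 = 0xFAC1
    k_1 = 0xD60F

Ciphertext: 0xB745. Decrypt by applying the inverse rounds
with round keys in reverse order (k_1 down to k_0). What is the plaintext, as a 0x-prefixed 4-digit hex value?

0x95BB

s_0 = ciphertext = 0xB745
s_1 = InvRound(s_0, k_1) = 0x9127
s_2 = InvRound(s_1, k_0) = 0x95BB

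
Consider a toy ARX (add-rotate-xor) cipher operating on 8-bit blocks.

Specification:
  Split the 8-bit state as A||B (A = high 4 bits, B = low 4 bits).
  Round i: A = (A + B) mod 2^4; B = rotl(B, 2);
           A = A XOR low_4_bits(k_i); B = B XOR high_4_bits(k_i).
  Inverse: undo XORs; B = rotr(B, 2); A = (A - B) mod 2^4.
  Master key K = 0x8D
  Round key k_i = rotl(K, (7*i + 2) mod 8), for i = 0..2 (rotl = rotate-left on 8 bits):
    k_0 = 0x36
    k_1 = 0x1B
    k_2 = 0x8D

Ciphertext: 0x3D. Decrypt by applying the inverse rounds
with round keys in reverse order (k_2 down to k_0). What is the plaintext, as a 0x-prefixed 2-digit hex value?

s_0 = ciphertext = 0x3D
s_1 = InvRound(s_0, k_2) = 0x95
s_2 = InvRound(s_1, k_1) = 0x11
s_3 = InvRound(s_2, k_0) = 0xF8

0xF8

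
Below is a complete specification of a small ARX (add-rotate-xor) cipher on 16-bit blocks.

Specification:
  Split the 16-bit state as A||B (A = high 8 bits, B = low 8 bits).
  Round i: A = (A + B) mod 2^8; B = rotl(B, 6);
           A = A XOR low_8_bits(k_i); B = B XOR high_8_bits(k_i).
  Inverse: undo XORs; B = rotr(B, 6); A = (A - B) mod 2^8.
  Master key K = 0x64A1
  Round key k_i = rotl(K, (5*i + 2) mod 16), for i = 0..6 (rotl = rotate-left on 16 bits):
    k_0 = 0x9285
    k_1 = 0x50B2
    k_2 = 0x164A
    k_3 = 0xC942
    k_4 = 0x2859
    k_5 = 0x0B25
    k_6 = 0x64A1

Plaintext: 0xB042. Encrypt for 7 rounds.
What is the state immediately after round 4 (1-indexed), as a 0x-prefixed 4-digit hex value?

s_0 = plaintext = 0xB042
s_1 = Round(s_0, k_0) = 0x7702
s_2 = Round(s_1, k_1) = 0xCBD0
s_3 = Round(s_2, k_2) = 0xD122
s_4 = Round(s_3, k_3) = 0xB141
s_5 = Round(s_4, k_4) = 0xAB78
s_6 = Round(s_5, k_5) = 0x0615
s_7 = Round(s_6, k_6) = 0xBA21

0xB141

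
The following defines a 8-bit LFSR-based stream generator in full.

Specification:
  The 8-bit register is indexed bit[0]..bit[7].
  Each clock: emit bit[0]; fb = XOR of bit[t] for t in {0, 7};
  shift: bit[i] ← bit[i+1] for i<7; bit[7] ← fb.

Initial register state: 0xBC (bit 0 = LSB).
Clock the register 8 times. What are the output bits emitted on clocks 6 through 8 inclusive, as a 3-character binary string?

reg_0 = 0xBC
clock 1: out=0, reg = 0xDE
clock 2: out=0, reg = 0xEF
clock 3: out=1, reg = 0x77
clock 4: out=1, reg = 0xBB
clock 5: out=1, reg = 0x5D
clock 6: out=1, reg = 0xAE
clock 7: out=0, reg = 0xD7
clock 8: out=1, reg = 0x6B

101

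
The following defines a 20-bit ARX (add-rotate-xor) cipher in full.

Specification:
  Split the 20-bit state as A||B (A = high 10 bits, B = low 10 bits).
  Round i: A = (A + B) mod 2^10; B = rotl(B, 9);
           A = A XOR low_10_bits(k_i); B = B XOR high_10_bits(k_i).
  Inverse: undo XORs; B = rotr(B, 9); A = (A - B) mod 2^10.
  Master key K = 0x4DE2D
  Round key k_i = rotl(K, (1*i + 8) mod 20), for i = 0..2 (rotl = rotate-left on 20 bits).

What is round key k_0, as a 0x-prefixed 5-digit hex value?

K = 0x4DE2D
k_0 = rotl(K, (1*0+8) mod 20) = rotl(K, 8) = 0xE2D4D

0xE2D4D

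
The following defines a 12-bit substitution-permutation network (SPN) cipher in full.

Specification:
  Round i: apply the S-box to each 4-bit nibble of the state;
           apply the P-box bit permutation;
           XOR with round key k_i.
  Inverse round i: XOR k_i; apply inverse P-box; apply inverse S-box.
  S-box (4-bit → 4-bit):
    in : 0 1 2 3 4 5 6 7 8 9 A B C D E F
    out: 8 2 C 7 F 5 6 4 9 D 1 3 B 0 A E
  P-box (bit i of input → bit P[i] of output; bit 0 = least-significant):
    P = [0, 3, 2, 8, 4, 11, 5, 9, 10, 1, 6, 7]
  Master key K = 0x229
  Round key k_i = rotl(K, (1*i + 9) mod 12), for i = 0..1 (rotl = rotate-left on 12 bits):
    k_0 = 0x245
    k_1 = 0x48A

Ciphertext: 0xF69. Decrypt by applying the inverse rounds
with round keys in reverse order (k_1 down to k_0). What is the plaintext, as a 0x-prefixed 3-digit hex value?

0x834

s_0 = ciphertext = 0xF69
s_1 = InvRound(s_0, k_1) = 0xFF8
s_2 = InvRound(s_1, k_0) = 0x834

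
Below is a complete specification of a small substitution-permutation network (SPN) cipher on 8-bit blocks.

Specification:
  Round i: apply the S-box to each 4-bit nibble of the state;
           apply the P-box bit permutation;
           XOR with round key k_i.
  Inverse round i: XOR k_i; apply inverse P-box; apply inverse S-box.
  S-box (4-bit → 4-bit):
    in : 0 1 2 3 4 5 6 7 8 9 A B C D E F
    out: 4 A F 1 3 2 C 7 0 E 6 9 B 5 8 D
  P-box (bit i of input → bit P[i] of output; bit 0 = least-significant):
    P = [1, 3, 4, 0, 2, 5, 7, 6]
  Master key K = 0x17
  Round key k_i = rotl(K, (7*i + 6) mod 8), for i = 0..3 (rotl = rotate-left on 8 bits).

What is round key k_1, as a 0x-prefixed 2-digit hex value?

0xE2

K = 0x17
k_0 = rotl(K, (7*0+6) mod 8) = rotl(K, 6) = 0xC5
k_1 = rotl(K, (7*1+6) mod 8) = rotl(K, 5) = 0xE2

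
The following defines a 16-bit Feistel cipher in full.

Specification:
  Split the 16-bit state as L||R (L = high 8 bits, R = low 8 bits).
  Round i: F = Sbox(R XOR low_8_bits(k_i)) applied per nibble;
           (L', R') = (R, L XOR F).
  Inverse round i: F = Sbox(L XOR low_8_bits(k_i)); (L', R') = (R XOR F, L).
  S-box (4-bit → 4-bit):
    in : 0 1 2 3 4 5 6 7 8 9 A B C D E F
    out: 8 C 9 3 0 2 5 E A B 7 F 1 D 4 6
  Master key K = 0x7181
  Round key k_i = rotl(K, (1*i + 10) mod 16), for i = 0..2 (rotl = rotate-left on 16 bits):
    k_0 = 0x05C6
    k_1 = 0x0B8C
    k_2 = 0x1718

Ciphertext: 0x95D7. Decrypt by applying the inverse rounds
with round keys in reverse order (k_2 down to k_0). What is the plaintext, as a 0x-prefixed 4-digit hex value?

s_0 = ciphertext = 0x95D7
s_1 = InvRound(s_0, k_2) = 0x7A95
s_2 = InvRound(s_1, k_1) = 0xF07A
s_3 = InvRound(s_2, k_0) = 0x4FF0

0x4FF0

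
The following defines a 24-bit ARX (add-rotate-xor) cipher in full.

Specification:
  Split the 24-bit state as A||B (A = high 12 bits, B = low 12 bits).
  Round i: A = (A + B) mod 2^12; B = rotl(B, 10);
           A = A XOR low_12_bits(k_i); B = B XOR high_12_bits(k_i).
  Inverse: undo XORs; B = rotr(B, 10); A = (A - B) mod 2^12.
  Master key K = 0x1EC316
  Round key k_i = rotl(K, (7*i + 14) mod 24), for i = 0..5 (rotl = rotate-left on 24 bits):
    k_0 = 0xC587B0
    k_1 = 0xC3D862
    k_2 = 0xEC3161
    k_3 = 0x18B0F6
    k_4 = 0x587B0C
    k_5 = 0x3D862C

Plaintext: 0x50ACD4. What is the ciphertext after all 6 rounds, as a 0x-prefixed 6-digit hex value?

0x729B31

s_0 = plaintext = 0x50ACD4
s_1 = Round(s_0, k_0) = 0x66EF6D
s_2 = Round(s_1, k_1) = 0xDB9BE6
s_3 = Round(s_2, k_2) = 0x8FE43A
s_4 = Round(s_3, k_3) = 0xDCE885
s_5 = Round(s_4, k_4) = 0xD5F3A6
s_6 = Round(s_5, k_5) = 0x729B31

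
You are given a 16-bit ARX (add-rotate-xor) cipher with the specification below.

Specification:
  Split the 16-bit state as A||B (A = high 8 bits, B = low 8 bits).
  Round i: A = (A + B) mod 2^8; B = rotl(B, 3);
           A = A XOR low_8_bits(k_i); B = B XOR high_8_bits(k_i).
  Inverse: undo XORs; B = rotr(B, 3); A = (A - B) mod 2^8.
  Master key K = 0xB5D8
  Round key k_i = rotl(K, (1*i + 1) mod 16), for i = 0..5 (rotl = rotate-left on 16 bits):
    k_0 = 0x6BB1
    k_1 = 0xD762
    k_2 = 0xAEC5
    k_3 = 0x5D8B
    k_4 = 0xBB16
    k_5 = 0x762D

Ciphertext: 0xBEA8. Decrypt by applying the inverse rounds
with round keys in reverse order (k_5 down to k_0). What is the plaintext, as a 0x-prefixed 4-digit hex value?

0xE170

s_0 = ciphertext = 0xBEA8
s_1 = InvRound(s_0, k_5) = 0xB8DB
s_2 = InvRound(s_1, k_4) = 0xA20C
s_3 = InvRound(s_2, k_3) = 0xFF2A
s_4 = InvRound(s_3, k_2) = 0xAA90
s_5 = InvRound(s_4, k_1) = 0xE0E8
s_6 = InvRound(s_5, k_0) = 0xE170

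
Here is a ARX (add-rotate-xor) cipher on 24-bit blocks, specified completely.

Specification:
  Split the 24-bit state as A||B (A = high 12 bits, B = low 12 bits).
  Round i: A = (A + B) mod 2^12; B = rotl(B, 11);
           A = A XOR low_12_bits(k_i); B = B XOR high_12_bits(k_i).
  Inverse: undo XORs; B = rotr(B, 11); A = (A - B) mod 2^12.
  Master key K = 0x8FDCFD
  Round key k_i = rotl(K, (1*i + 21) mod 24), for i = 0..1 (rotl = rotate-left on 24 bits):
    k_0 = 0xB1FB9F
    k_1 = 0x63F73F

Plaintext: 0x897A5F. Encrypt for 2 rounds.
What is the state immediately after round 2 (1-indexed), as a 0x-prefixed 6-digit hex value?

0x8A6527

s_0 = plaintext = 0x897A5F
s_1 = Round(s_0, k_0) = 0x969630
s_2 = Round(s_1, k_1) = 0x8A6527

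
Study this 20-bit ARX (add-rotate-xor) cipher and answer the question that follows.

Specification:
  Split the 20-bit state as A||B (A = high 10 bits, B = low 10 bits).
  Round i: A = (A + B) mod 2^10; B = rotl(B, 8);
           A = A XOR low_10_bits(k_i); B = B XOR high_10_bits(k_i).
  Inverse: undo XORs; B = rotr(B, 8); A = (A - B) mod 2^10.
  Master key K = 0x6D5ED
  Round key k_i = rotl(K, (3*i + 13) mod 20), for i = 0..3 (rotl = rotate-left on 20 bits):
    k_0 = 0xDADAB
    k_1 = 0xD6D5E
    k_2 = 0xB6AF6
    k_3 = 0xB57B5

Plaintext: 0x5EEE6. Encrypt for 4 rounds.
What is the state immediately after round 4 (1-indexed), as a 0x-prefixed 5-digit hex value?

s_0 = plaintext = 0x5EEE6
s_1 = Round(s_0, k_0) = 0x729D2
s_2 = Round(s_1, k_1) = 0xB092F
s_3 = Round(s_2, k_2) = 0x41D91
s_4 = Round(s_3, k_3) = 0x4B7B1

0x4B7B1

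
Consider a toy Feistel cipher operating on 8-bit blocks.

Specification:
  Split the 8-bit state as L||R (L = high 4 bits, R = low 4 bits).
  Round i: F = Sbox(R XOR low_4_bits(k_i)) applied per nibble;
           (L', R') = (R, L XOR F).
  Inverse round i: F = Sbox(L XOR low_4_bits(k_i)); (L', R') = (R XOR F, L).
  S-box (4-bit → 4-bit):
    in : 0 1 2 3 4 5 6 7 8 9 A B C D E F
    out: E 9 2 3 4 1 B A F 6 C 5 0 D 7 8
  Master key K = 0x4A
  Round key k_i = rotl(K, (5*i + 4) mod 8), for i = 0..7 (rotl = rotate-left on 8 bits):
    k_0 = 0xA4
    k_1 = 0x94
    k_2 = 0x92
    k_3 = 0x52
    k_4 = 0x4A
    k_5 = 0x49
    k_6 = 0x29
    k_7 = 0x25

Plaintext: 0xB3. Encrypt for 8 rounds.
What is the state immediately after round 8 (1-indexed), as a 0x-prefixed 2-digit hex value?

0xE0

s_0 = plaintext = 0xB3
s_1 = Round(s_0, k_0) = 0x31
s_2 = Round(s_1, k_1) = 0x12
s_3 = Round(s_2, k_2) = 0x2F
s_4 = Round(s_3, k_3) = 0xFF
s_5 = Round(s_4, k_4) = 0xFE
s_6 = Round(s_5, k_5) = 0xE5
s_7 = Round(s_6, k_6) = 0x5E
s_8 = Round(s_7, k_7) = 0xE0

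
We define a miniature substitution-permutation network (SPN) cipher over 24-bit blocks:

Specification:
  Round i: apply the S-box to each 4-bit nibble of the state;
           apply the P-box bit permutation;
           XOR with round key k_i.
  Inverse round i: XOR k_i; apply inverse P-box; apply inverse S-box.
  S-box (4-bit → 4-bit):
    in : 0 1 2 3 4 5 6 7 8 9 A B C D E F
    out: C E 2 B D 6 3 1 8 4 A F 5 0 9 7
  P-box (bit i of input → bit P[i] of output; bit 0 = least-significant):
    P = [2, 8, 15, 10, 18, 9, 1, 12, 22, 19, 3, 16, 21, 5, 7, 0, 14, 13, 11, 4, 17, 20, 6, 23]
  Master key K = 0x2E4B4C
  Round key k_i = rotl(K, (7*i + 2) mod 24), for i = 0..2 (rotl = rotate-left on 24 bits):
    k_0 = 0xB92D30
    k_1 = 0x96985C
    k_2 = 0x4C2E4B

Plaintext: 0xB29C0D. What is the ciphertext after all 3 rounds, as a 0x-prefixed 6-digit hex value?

0xA8B7FF

s_0 = plaintext = 0xB29C0D
s_1 = Round(s_0, k_0) = 0x6B1DFA
s_2 = Round(s_1, k_1) = 0x80F7EF
s_3 = Round(s_2, k_2) = 0xA8B7FF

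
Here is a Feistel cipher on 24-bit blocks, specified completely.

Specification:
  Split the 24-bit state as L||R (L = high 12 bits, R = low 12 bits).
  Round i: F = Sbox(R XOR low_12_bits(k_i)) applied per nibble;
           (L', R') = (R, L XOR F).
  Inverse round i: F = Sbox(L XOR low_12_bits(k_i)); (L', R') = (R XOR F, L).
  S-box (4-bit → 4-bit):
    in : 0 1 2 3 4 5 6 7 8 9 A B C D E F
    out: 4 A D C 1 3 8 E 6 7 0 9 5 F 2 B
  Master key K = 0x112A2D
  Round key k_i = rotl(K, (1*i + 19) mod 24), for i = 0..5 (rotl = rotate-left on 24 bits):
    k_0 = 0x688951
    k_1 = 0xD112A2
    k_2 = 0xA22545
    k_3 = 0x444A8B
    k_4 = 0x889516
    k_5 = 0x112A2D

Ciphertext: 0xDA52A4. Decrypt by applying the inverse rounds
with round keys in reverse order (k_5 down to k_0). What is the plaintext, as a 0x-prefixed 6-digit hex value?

0xEE0695

s_0 = ciphertext = 0xDA52A4
s_1 = InvRound(s_0, k_5) = 0xCC2DA5
s_2 = InvRound(s_1, k_4) = 0xA54CC2
s_3 = InvRound(s_2, k_3) = 0x839A54
s_4 = InvRound(s_3, k_2) = 0x5B1839
s_5 = InvRound(s_4, k_1) = 0x6955B1
s_6 = InvRound(s_5, k_0) = 0xEE0695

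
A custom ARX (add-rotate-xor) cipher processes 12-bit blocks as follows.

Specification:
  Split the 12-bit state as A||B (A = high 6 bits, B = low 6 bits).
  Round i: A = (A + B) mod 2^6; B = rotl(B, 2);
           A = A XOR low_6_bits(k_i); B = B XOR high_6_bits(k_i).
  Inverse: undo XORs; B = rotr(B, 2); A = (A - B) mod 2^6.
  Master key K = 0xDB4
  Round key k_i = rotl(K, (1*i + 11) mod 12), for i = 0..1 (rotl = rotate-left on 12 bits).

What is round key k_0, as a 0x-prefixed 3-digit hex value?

0x6DA

K = 0xDB4
k_0 = rotl(K, (1*0+11) mod 12) = rotl(K, 11) = 0x6DA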